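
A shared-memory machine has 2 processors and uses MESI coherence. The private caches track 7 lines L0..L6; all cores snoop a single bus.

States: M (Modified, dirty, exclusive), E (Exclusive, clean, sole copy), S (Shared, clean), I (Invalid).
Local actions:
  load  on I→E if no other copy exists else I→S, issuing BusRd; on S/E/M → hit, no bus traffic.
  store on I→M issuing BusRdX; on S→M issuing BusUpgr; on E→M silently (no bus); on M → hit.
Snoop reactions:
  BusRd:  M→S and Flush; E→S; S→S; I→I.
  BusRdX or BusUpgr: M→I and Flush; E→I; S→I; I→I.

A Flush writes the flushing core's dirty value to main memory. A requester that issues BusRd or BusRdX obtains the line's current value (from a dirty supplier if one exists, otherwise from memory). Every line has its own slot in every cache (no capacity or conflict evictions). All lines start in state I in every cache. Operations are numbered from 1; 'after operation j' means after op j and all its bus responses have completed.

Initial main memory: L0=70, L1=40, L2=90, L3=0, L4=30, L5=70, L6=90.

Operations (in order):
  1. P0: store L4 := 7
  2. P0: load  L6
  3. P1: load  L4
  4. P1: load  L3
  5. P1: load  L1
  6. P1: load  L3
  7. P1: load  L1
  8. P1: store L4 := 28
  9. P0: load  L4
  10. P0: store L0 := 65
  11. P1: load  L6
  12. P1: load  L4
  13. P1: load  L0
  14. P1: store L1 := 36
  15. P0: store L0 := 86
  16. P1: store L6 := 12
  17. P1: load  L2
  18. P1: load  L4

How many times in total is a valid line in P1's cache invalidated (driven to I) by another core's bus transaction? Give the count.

invalidations = 1

1. P0: store L4 := 7  bus=[BusRdX]  L4: P0=M P1=I  mem[L4]=30
2. P0: load  L6  bus=[BusRd]  L6: P0=E P1=I  mem[L6]=90
3. P1: load  L4  bus=[BusRd,Flush]  L4: P0=S P1=S  mem[L4]=7
4. P1: load  L3  bus=[BusRd]  L3: P0=I P1=E  mem[L3]=0
5. P1: load  L1  bus=[BusRd]  L1: P0=I P1=E  mem[L1]=40
6. P1: load  L3  bus=[-]  L3: P0=I P1=E  mem[L3]=0
7. P1: load  L1  bus=[-]  L1: P0=I P1=E  mem[L1]=40
8. P1: store L4 := 28  bus=[BusUpgr]  L4: P0=I P1=M  mem[L4]=7
9. P0: load  L4  bus=[BusRd,Flush]  L4: P0=S P1=S  mem[L4]=28
10. P0: store L0 := 65  bus=[BusRdX]  L0: P0=M P1=I  mem[L0]=70
11. P1: load  L6  bus=[BusRd]  L6: P0=S P1=S  mem[L6]=90
12. P1: load  L4  bus=[-]  L4: P0=S P1=S  mem[L4]=28
13. P1: load  L0  bus=[BusRd,Flush]  L0: P0=S P1=S  mem[L0]=65
14. P1: store L1 := 36  bus=[-]  L1: P0=I P1=M  mem[L1]=40
15. P0: store L0 := 86  bus=[BusUpgr]  L0: P0=M P1=I  mem[L0]=65
16. P1: store L6 := 12  bus=[BusUpgr]  L6: P0=I P1=M  mem[L6]=90
17. P1: load  L2  bus=[BusRd]  L2: P0=I P1=E  mem[L2]=90
18. P1: load  L4  bus=[-]  L4: P0=S P1=S  mem[L4]=28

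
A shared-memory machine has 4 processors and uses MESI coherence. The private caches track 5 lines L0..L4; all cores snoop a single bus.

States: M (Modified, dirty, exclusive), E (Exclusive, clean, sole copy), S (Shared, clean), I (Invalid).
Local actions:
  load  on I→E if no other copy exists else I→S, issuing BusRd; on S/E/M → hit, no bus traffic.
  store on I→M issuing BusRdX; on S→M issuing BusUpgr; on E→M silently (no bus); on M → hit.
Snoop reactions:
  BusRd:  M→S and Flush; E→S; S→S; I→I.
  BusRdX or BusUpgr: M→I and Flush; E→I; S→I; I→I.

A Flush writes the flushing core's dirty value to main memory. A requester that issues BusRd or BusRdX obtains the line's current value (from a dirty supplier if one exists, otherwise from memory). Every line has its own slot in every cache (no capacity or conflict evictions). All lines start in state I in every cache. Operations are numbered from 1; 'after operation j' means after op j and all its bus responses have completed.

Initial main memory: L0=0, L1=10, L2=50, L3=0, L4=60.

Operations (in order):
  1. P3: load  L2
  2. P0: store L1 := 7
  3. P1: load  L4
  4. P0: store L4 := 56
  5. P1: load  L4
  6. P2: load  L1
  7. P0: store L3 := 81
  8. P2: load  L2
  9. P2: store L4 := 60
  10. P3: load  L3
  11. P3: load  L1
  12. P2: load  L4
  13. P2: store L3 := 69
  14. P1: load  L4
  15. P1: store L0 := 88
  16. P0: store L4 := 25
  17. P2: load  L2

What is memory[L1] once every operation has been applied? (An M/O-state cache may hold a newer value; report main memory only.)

  op1 P3: load  L2 → I/I/I/E on L2; bus BusRd; mem=50
  op2 P0: store L1 := 7 → M/I/I/I on L1; bus BusRdX; mem=10
  op3 P1: load  L4 → I/E/I/I on L4; bus BusRd; mem=60
  op4 P0: store L4 := 56 → M/I/I/I on L4; bus BusRdX; mem=60
  op5 P1: load  L4 → S/S/I/I on L4; bus BusRd Flush; mem=56
  op6 P2: load  L1 → S/I/S/I on L1; bus BusRd Flush; mem=7
  op7 P0: store L3 := 81 → M/I/I/I on L3; bus BusRdX; mem=0
  op8 P2: load  L2 → I/I/S/S on L2; bus BusRd; mem=50
  op9 P2: store L4 := 60 → I/I/M/I on L4; bus BusRdX; mem=56
  op10 P3: load  L3 → S/I/I/S on L3; bus BusRd Flush; mem=81
  op11 P3: load  L1 → S/I/S/S on L1; bus BusRd; mem=7
  op12 P2: load  L4 → I/I/M/I on L4; bus (none); mem=56
  op13 P2: store L3 := 69 → I/I/M/I on L3; bus BusRdX; mem=81
  op14 P1: load  L4 → I/S/S/I on L4; bus BusRd Flush; mem=60
  op15 P1: store L0 := 88 → I/M/I/I on L0; bus BusRdX; mem=0
  op16 P0: store L4 := 25 → M/I/I/I on L4; bus BusRdX; mem=60
  op17 P2: load  L2 → I/I/S/S on L2; bus (none); mem=50

memory[L1] = 7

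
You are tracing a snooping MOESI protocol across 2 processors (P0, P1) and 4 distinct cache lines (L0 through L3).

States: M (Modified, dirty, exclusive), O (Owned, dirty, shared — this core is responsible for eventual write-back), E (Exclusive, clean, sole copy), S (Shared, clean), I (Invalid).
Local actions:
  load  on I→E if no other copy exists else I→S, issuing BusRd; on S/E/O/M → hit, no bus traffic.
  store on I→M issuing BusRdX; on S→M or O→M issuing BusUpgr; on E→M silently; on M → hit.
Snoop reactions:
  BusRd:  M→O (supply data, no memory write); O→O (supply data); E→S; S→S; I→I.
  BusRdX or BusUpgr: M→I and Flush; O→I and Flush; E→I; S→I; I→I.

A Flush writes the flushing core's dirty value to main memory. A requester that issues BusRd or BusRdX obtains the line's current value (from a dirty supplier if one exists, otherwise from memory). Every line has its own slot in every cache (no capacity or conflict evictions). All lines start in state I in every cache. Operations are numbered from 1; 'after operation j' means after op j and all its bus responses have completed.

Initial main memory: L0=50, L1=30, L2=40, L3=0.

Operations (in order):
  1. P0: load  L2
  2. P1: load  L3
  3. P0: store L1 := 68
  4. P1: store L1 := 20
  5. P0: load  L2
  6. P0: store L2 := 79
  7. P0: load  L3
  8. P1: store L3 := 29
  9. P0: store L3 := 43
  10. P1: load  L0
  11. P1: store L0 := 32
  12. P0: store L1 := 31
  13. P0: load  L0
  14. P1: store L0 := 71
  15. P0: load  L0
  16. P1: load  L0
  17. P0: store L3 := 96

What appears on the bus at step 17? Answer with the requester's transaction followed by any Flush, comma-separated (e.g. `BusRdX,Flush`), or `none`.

bus = none

step 1: P0: load  L2  ⟶  EI  (L2)  txn=BusRd  M[L2]=40
step 2: P1: load  L3  ⟶  IE  (L3)  txn=BusRd  M[L3]=0
step 3: P0: store L1 := 68  ⟶  MI  (L1)  txn=BusRdX  M[L1]=30
step 4: P1: store L1 := 20  ⟶  IM  (L1)  txn=BusRdX+Flush  M[L1]=68
step 5: P0: load  L2  ⟶  EI  (L2)  txn=∅  M[L2]=40
step 6: P0: store L2 := 79  ⟶  MI  (L2)  txn=∅  M[L2]=40
step 7: P0: load  L3  ⟶  SS  (L3)  txn=BusRd  M[L3]=0
step 8: P1: store L3 := 29  ⟶  IM  (L3)  txn=BusUpgr  M[L3]=0
step 9: P0: store L3 := 43  ⟶  MI  (L3)  txn=BusRdX+Flush  M[L3]=29
step 10: P1: load  L0  ⟶  IE  (L0)  txn=BusRd  M[L0]=50
step 11: P1: store L0 := 32  ⟶  IM  (L0)  txn=∅  M[L0]=50
step 12: P0: store L1 := 31  ⟶  MI  (L1)  txn=BusRdX+Flush  M[L1]=20
step 13: P0: load  L0  ⟶  SO  (L0)  txn=BusRd  M[L0]=50
step 14: P1: store L0 := 71  ⟶  IM  (L0)  txn=BusUpgr  M[L0]=50
step 15: P0: load  L0  ⟶  SO  (L0)  txn=BusRd  M[L0]=50
step 16: P1: load  L0  ⟶  SO  (L0)  txn=∅  M[L0]=50
step 17: P0: store L3 := 96  ⟶  MI  (L3)  txn=∅  M[L3]=29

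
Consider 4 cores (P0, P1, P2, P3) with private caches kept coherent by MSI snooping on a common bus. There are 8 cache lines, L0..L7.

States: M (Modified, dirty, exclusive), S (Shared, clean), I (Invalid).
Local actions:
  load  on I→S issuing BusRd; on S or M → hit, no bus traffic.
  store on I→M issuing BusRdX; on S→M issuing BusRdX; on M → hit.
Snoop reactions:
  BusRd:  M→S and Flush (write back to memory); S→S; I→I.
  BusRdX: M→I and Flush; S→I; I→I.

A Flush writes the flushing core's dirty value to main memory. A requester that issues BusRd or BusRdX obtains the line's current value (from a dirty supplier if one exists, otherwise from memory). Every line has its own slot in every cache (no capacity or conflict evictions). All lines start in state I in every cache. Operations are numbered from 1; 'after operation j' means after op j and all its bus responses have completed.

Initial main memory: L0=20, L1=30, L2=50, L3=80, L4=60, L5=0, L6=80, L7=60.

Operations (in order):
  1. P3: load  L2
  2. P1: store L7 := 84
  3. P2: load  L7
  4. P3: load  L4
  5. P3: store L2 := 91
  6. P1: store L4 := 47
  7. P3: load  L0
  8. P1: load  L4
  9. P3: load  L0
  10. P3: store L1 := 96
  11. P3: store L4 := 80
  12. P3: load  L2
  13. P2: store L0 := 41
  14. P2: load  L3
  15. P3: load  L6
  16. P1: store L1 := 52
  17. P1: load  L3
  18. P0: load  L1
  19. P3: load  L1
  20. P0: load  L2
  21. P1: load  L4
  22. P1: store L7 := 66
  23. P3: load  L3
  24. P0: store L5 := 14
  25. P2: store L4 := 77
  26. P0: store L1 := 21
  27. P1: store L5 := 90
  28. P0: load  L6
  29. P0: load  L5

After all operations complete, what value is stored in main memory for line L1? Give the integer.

step 1: P3: load  L2  ⟶  IIIS  (L2)  txn=BusRd  M[L2]=50
step 2: P1: store L7 := 84  ⟶  IMII  (L7)  txn=BusRdX  M[L7]=60
step 3: P2: load  L7  ⟶  ISSI  (L7)  txn=BusRd+Flush  M[L7]=84
step 4: P3: load  L4  ⟶  IIIS  (L4)  txn=BusRd  M[L4]=60
step 5: P3: store L2 := 91  ⟶  IIIM  (L2)  txn=BusRdX  M[L2]=50
step 6: P1: store L4 := 47  ⟶  IMII  (L4)  txn=BusRdX  M[L4]=60
step 7: P3: load  L0  ⟶  IIIS  (L0)  txn=BusRd  M[L0]=20
step 8: P1: load  L4  ⟶  IMII  (L4)  txn=∅  M[L4]=60
step 9: P3: load  L0  ⟶  IIIS  (L0)  txn=∅  M[L0]=20
step 10: P3: store L1 := 96  ⟶  IIIM  (L1)  txn=BusRdX  M[L1]=30
step 11: P3: store L4 := 80  ⟶  IIIM  (L4)  txn=BusRdX+Flush  M[L4]=47
step 12: P3: load  L2  ⟶  IIIM  (L2)  txn=∅  M[L2]=50
step 13: P2: store L0 := 41  ⟶  IIMI  (L0)  txn=BusRdX  M[L0]=20
step 14: P2: load  L3  ⟶  IISI  (L3)  txn=BusRd  M[L3]=80
step 15: P3: load  L6  ⟶  IIIS  (L6)  txn=BusRd  M[L6]=80
step 16: P1: store L1 := 52  ⟶  IMII  (L1)  txn=BusRdX+Flush  M[L1]=96
step 17: P1: load  L3  ⟶  ISSI  (L3)  txn=BusRd  M[L3]=80
step 18: P0: load  L1  ⟶  SSII  (L1)  txn=BusRd+Flush  M[L1]=52
step 19: P3: load  L1  ⟶  SSIS  (L1)  txn=BusRd  M[L1]=52
step 20: P0: load  L2  ⟶  SIIS  (L2)  txn=BusRd+Flush  M[L2]=91
step 21: P1: load  L4  ⟶  ISIS  (L4)  txn=BusRd+Flush  M[L4]=80
step 22: P1: store L7 := 66  ⟶  IMII  (L7)  txn=BusRdX  M[L7]=84
step 23: P3: load  L3  ⟶  ISSS  (L3)  txn=BusRd  M[L3]=80
step 24: P0: store L5 := 14  ⟶  MIII  (L5)  txn=BusRdX  M[L5]=0
step 25: P2: store L4 := 77  ⟶  IIMI  (L4)  txn=BusRdX  M[L4]=80
step 26: P0: store L1 := 21  ⟶  MIII  (L1)  txn=BusRdX  M[L1]=52
step 27: P1: store L5 := 90  ⟶  IMII  (L5)  txn=BusRdX+Flush  M[L5]=14
step 28: P0: load  L6  ⟶  SIIS  (L6)  txn=BusRd  M[L6]=80
step 29: P0: load  L5  ⟶  SSII  (L5)  txn=BusRd+Flush  M[L5]=90

memory[L1] = 52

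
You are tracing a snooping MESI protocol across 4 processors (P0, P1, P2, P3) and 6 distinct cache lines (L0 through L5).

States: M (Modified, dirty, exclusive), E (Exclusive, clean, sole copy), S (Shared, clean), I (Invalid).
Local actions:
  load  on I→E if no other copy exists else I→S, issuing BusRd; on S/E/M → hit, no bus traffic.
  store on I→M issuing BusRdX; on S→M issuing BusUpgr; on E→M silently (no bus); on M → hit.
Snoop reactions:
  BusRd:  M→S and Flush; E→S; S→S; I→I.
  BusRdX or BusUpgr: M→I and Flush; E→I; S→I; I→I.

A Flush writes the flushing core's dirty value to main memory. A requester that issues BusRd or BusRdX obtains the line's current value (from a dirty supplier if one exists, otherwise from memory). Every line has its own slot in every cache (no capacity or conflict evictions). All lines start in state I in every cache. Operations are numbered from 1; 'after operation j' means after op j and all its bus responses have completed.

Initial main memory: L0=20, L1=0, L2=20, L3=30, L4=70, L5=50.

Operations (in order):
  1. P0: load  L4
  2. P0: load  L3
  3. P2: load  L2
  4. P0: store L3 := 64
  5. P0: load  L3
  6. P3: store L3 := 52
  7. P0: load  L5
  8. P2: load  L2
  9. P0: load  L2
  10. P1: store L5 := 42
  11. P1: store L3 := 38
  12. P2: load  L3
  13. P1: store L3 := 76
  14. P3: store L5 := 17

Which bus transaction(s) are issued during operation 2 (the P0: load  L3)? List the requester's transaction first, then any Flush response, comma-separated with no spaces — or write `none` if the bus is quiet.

bus = BusRd

  op1 P0: load  L4 → E/I/I/I on L4; bus BusRd; mem=70
  op2 P0: load  L3 → E/I/I/I on L3; bus BusRd; mem=30
  op3 P2: load  L2 → I/I/E/I on L2; bus BusRd; mem=20
  op4 P0: store L3 := 64 → M/I/I/I on L3; bus (none); mem=30
  op5 P0: load  L3 → M/I/I/I on L3; bus (none); mem=30
  op6 P3: store L3 := 52 → I/I/I/M on L3; bus BusRdX Flush; mem=64
  op7 P0: load  L5 → E/I/I/I on L5; bus BusRd; mem=50
  op8 P2: load  L2 → I/I/E/I on L2; bus (none); mem=20
  op9 P0: load  L2 → S/I/S/I on L2; bus BusRd; mem=20
  op10 P1: store L5 := 42 → I/M/I/I on L5; bus BusRdX; mem=50
  op11 P1: store L3 := 38 → I/M/I/I on L3; bus BusRdX Flush; mem=52
  op12 P2: load  L3 → I/S/S/I on L3; bus BusRd Flush; mem=38
  op13 P1: store L3 := 76 → I/M/I/I on L3; bus BusUpgr; mem=38
  op14 P3: store L5 := 17 → I/I/I/M on L5; bus BusRdX Flush; mem=42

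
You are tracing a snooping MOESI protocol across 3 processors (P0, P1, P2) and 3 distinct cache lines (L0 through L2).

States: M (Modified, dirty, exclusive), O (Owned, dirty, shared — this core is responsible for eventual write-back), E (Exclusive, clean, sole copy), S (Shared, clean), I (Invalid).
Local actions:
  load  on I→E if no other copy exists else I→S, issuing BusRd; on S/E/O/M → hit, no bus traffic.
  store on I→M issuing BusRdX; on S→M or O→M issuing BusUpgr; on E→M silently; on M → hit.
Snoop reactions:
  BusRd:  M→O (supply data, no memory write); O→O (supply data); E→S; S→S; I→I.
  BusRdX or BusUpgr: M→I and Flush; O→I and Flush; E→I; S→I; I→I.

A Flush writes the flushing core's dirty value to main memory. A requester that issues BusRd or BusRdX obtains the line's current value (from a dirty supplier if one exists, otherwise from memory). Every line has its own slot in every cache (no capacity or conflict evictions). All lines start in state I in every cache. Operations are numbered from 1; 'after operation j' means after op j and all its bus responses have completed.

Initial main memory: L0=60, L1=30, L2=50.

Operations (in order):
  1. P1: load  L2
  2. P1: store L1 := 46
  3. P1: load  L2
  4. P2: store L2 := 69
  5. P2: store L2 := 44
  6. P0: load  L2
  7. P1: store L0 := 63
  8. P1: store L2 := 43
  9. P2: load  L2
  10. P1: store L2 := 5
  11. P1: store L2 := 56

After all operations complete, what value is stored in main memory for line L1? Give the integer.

memory[L1] = 30

  op1 P1: load  L2 → I/E/I on L2; bus BusRd; mem=50
  op2 P1: store L1 := 46 → I/M/I on L1; bus BusRdX; mem=30
  op3 P1: load  L2 → I/E/I on L2; bus (none); mem=50
  op4 P2: store L2 := 69 → I/I/M on L2; bus BusRdX; mem=50
  op5 P2: store L2 := 44 → I/I/M on L2; bus (none); mem=50
  op6 P0: load  L2 → S/I/O on L2; bus BusRd; mem=50
  op7 P1: store L0 := 63 → I/M/I on L0; bus BusRdX; mem=60
  op8 P1: store L2 := 43 → I/M/I on L2; bus BusRdX Flush; mem=44
  op9 P2: load  L2 → I/O/S on L2; bus BusRd; mem=44
  op10 P1: store L2 := 5 → I/M/I on L2; bus BusUpgr; mem=44
  op11 P1: store L2 := 56 → I/M/I on L2; bus (none); mem=44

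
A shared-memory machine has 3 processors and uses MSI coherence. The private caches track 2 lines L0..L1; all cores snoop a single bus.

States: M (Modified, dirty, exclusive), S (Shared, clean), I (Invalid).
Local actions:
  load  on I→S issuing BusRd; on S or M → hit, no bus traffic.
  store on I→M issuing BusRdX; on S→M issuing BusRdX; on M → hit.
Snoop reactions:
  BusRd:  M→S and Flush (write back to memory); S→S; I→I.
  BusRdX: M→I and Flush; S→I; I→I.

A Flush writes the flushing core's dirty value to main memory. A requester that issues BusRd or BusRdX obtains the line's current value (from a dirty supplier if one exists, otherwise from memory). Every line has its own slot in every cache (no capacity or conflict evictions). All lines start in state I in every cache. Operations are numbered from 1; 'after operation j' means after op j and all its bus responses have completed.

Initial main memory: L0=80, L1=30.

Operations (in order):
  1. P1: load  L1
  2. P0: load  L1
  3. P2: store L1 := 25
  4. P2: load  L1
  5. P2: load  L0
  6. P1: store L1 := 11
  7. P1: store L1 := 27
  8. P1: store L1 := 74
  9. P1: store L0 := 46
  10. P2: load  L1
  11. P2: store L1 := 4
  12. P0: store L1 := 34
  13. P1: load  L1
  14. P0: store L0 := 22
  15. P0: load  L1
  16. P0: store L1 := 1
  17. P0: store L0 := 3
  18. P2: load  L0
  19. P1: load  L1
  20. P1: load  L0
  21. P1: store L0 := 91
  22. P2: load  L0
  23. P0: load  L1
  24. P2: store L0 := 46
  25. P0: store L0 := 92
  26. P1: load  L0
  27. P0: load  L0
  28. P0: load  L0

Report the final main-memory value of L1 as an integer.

memory[L1] = 1

step 1: P1: load  L1  ⟶  ISI  (L1)  txn=BusRd  M[L1]=30
step 2: P0: load  L1  ⟶  SSI  (L1)  txn=BusRd  M[L1]=30
step 3: P2: store L1 := 25  ⟶  IIM  (L1)  txn=BusRdX  M[L1]=30
step 4: P2: load  L1  ⟶  IIM  (L1)  txn=∅  M[L1]=30
step 5: P2: load  L0  ⟶  IIS  (L0)  txn=BusRd  M[L0]=80
step 6: P1: store L1 := 11  ⟶  IMI  (L1)  txn=BusRdX+Flush  M[L1]=25
step 7: P1: store L1 := 27  ⟶  IMI  (L1)  txn=∅  M[L1]=25
step 8: P1: store L1 := 74  ⟶  IMI  (L1)  txn=∅  M[L1]=25
step 9: P1: store L0 := 46  ⟶  IMI  (L0)  txn=BusRdX  M[L0]=80
step 10: P2: load  L1  ⟶  ISS  (L1)  txn=BusRd+Flush  M[L1]=74
step 11: P2: store L1 := 4  ⟶  IIM  (L1)  txn=BusRdX  M[L1]=74
step 12: P0: store L1 := 34  ⟶  MII  (L1)  txn=BusRdX+Flush  M[L1]=4
step 13: P1: load  L1  ⟶  SSI  (L1)  txn=BusRd+Flush  M[L1]=34
step 14: P0: store L0 := 22  ⟶  MII  (L0)  txn=BusRdX+Flush  M[L0]=46
step 15: P0: load  L1  ⟶  SSI  (L1)  txn=∅  M[L1]=34
step 16: P0: store L1 := 1  ⟶  MII  (L1)  txn=BusRdX  M[L1]=34
step 17: P0: store L0 := 3  ⟶  MII  (L0)  txn=∅  M[L0]=46
step 18: P2: load  L0  ⟶  SIS  (L0)  txn=BusRd+Flush  M[L0]=3
step 19: P1: load  L1  ⟶  SSI  (L1)  txn=BusRd+Flush  M[L1]=1
step 20: P1: load  L0  ⟶  SSS  (L0)  txn=BusRd  M[L0]=3
step 21: P1: store L0 := 91  ⟶  IMI  (L0)  txn=BusRdX  M[L0]=3
step 22: P2: load  L0  ⟶  ISS  (L0)  txn=BusRd+Flush  M[L0]=91
step 23: P0: load  L1  ⟶  SSI  (L1)  txn=∅  M[L1]=1
step 24: P2: store L0 := 46  ⟶  IIM  (L0)  txn=BusRdX  M[L0]=91
step 25: P0: store L0 := 92  ⟶  MII  (L0)  txn=BusRdX+Flush  M[L0]=46
step 26: P1: load  L0  ⟶  SSI  (L0)  txn=BusRd+Flush  M[L0]=92
step 27: P0: load  L0  ⟶  SSI  (L0)  txn=∅  M[L0]=92
step 28: P0: load  L0  ⟶  SSI  (L0)  txn=∅  M[L0]=92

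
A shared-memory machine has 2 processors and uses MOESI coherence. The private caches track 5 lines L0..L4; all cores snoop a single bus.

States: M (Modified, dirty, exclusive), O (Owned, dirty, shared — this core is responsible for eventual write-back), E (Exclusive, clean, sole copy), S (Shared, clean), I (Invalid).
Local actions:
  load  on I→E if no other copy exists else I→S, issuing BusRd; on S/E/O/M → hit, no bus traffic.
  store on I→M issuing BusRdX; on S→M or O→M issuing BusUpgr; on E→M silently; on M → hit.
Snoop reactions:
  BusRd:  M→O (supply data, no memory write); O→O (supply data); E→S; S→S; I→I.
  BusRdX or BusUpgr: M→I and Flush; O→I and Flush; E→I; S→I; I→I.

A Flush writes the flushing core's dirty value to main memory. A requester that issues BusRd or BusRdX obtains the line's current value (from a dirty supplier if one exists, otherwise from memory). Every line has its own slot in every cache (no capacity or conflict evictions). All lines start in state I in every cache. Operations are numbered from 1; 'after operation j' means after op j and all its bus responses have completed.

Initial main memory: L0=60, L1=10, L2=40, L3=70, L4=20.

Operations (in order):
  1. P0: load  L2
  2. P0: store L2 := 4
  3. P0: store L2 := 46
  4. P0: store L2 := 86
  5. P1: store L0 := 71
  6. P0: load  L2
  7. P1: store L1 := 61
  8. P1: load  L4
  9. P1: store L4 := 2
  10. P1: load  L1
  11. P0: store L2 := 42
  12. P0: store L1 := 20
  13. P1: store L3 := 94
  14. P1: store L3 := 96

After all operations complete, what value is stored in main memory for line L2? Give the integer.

[1] P0: load  L2 | P0:E(40), P1:I | bus: BusRd
[2] P0: store L2 := 4 | P0:M(4), P1:I | bus: none
[3] P0: store L2 := 46 | P0:M(46), P1:I | bus: none
[4] P0: store L2 := 86 | P0:M(86), P1:I | bus: none
[5] P1: store L0 := 71 | P0:I, P1:M(71) | bus: BusRdX
[6] P0: load  L2 | P0:M(86), P1:I | bus: none
[7] P1: store L1 := 61 | P0:I, P1:M(61) | bus: BusRdX
[8] P1: load  L4 | P0:I, P1:E(20) | bus: BusRd
[9] P1: store L4 := 2 | P0:I, P1:M(2) | bus: none
[10] P1: load  L1 | P0:I, P1:M(61) | bus: none
[11] P0: store L2 := 42 | P0:M(42), P1:I | bus: none
[12] P0: store L1 := 20 | P0:M(20), P1:I | bus: BusRdX,Flush
[13] P1: store L3 := 94 | P0:I, P1:M(94) | bus: BusRdX
[14] P1: store L3 := 96 | P0:I, P1:M(96) | bus: none

memory[L2] = 40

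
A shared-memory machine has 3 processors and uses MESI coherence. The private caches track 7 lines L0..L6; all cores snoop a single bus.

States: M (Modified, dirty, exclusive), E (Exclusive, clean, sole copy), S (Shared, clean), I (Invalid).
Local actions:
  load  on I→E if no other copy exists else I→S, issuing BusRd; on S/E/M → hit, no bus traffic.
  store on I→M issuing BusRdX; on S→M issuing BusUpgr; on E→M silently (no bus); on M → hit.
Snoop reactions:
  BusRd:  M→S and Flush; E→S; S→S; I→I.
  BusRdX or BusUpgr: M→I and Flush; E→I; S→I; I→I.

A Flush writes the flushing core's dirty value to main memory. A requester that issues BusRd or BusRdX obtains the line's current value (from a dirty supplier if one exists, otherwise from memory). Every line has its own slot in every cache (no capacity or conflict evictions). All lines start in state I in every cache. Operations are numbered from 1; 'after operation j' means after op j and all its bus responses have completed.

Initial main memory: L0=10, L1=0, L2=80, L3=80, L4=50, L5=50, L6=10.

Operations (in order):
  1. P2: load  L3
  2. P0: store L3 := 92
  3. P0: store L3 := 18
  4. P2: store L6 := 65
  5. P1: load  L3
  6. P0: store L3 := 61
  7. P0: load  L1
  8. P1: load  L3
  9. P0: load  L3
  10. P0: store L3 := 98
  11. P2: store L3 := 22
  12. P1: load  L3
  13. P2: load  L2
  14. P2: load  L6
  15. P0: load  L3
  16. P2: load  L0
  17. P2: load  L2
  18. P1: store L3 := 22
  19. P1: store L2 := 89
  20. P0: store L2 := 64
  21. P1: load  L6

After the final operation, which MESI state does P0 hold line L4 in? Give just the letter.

[1] P2: load  L3 | P0:I, P1:I, P2:E(80) | bus: BusRd
[2] P0: store L3 := 92 | P0:M(92), P1:I, P2:I | bus: BusRdX
[3] P0: store L3 := 18 | P0:M(18), P1:I, P2:I | bus: none
[4] P2: store L6 := 65 | P0:I, P1:I, P2:M(65) | bus: BusRdX
[5] P1: load  L3 | P0:S(18), P1:S(18), P2:I | bus: BusRd,Flush
[6] P0: store L3 := 61 | P0:M(61), P1:I, P2:I | bus: BusUpgr
[7] P0: load  L1 | P0:E(0), P1:I, P2:I | bus: BusRd
[8] P1: load  L3 | P0:S(61), P1:S(61), P2:I | bus: BusRd,Flush
[9] P0: load  L3 | P0:S(61), P1:S(61), P2:I | bus: none
[10] P0: store L3 := 98 | P0:M(98), P1:I, P2:I | bus: BusUpgr
[11] P2: store L3 := 22 | P0:I, P1:I, P2:M(22) | bus: BusRdX,Flush
[12] P1: load  L3 | P0:I, P1:S(22), P2:S(22) | bus: BusRd,Flush
[13] P2: load  L2 | P0:I, P1:I, P2:E(80) | bus: BusRd
[14] P2: load  L6 | P0:I, P1:I, P2:M(65) | bus: none
[15] P0: load  L3 | P0:S(22), P1:S(22), P2:S(22) | bus: BusRd
[16] P2: load  L0 | P0:I, P1:I, P2:E(10) | bus: BusRd
[17] P2: load  L2 | P0:I, P1:I, P2:E(80) | bus: none
[18] P1: store L3 := 22 | P0:I, P1:M(22), P2:I | bus: BusUpgr
[19] P1: store L2 := 89 | P0:I, P1:M(89), P2:I | bus: BusRdX
[20] P0: store L2 := 64 | P0:M(64), P1:I, P2:I | bus: BusRdX,Flush
[21] P1: load  L6 | P0:I, P1:S(65), P2:S(65) | bus: BusRd,Flush

state = I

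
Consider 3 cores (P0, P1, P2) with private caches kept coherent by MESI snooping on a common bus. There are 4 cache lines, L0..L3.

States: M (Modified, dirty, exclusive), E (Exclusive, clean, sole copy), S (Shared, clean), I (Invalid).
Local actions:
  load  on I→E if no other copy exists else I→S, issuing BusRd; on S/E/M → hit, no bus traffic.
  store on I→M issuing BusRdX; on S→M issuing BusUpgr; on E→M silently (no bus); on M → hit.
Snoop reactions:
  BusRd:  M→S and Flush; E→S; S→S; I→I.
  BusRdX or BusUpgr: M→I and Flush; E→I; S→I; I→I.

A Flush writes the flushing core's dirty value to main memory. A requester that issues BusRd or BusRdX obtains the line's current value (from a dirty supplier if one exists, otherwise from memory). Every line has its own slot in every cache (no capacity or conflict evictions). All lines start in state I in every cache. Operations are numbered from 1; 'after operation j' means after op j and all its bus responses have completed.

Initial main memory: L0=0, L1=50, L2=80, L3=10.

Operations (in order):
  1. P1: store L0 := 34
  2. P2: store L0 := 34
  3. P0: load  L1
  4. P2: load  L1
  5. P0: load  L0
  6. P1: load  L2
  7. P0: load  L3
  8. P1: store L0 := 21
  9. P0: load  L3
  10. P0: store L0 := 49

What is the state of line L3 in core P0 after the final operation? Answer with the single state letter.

step 1: P1: store L0 := 34  ⟶  IMI  (L0)  txn=BusRdX  M[L0]=0
step 2: P2: store L0 := 34  ⟶  IIM  (L0)  txn=BusRdX+Flush  M[L0]=34
step 3: P0: load  L1  ⟶  EII  (L1)  txn=BusRd  M[L1]=50
step 4: P2: load  L1  ⟶  SIS  (L1)  txn=BusRd  M[L1]=50
step 5: P0: load  L0  ⟶  SIS  (L0)  txn=BusRd+Flush  M[L0]=34
step 6: P1: load  L2  ⟶  IEI  (L2)  txn=BusRd  M[L2]=80
step 7: P0: load  L3  ⟶  EII  (L3)  txn=BusRd  M[L3]=10
step 8: P1: store L0 := 21  ⟶  IMI  (L0)  txn=BusRdX  M[L0]=34
step 9: P0: load  L3  ⟶  EII  (L3)  txn=∅  M[L3]=10
step 10: P0: store L0 := 49  ⟶  MII  (L0)  txn=BusRdX+Flush  M[L0]=21

state = E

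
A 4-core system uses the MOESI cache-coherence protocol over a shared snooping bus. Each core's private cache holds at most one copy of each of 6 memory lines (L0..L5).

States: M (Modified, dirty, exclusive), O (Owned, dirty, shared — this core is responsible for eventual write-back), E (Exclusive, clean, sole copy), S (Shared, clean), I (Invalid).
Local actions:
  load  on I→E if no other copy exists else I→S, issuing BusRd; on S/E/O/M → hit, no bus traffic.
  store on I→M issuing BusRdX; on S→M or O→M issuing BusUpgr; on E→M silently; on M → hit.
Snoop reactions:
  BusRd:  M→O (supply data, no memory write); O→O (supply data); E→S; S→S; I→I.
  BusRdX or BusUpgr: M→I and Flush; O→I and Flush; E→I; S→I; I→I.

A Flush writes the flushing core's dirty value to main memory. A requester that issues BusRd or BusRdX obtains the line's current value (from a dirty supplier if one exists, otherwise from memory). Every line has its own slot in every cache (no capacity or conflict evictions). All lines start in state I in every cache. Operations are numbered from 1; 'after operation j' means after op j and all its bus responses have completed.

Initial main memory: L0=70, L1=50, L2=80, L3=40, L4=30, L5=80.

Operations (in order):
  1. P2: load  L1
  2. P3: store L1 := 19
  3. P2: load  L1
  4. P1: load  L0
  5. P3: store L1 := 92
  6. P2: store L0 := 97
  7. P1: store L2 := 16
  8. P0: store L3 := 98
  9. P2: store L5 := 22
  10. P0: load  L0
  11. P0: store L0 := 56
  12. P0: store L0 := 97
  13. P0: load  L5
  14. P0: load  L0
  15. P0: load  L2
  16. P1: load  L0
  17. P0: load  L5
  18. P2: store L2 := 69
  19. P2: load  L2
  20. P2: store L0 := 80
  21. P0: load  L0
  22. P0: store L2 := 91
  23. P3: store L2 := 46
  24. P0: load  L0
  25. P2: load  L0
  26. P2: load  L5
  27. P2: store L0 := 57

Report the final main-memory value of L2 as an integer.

step 1: P2: load  L1  ⟶  IIEI  (L1)  txn=BusRd  M[L1]=50
step 2: P3: store L1 := 19  ⟶  IIIM  (L1)  txn=BusRdX  M[L1]=50
step 3: P2: load  L1  ⟶  IISO  (L1)  txn=BusRd  M[L1]=50
step 4: P1: load  L0  ⟶  IEII  (L0)  txn=BusRd  M[L0]=70
step 5: P3: store L1 := 92  ⟶  IIIM  (L1)  txn=BusUpgr  M[L1]=50
step 6: P2: store L0 := 97  ⟶  IIMI  (L0)  txn=BusRdX  M[L0]=70
step 7: P1: store L2 := 16  ⟶  IMII  (L2)  txn=BusRdX  M[L2]=80
step 8: P0: store L3 := 98  ⟶  MIII  (L3)  txn=BusRdX  M[L3]=40
step 9: P2: store L5 := 22  ⟶  IIMI  (L5)  txn=BusRdX  M[L5]=80
step 10: P0: load  L0  ⟶  SIOI  (L0)  txn=BusRd  M[L0]=70
step 11: P0: store L0 := 56  ⟶  MIII  (L0)  txn=BusUpgr+Flush  M[L0]=97
step 12: P0: store L0 := 97  ⟶  MIII  (L0)  txn=∅  M[L0]=97
step 13: P0: load  L5  ⟶  SIOI  (L5)  txn=BusRd  M[L5]=80
step 14: P0: load  L0  ⟶  MIII  (L0)  txn=∅  M[L0]=97
step 15: P0: load  L2  ⟶  SOII  (L2)  txn=BusRd  M[L2]=80
step 16: P1: load  L0  ⟶  OSII  (L0)  txn=BusRd  M[L0]=97
step 17: P0: load  L5  ⟶  SIOI  (L5)  txn=∅  M[L5]=80
step 18: P2: store L2 := 69  ⟶  IIMI  (L2)  txn=BusRdX+Flush  M[L2]=16
step 19: P2: load  L2  ⟶  IIMI  (L2)  txn=∅  M[L2]=16
step 20: P2: store L0 := 80  ⟶  IIMI  (L0)  txn=BusRdX+Flush  M[L0]=97
step 21: P0: load  L0  ⟶  SIOI  (L0)  txn=BusRd  M[L0]=97
step 22: P0: store L2 := 91  ⟶  MIII  (L2)  txn=BusRdX+Flush  M[L2]=69
step 23: P3: store L2 := 46  ⟶  IIIM  (L2)  txn=BusRdX+Flush  M[L2]=91
step 24: P0: load  L0  ⟶  SIOI  (L0)  txn=∅  M[L0]=97
step 25: P2: load  L0  ⟶  SIOI  (L0)  txn=∅  M[L0]=97
step 26: P2: load  L5  ⟶  SIOI  (L5)  txn=∅  M[L5]=80
step 27: P2: store L0 := 57  ⟶  IIMI  (L0)  txn=BusUpgr  M[L0]=97

memory[L2] = 91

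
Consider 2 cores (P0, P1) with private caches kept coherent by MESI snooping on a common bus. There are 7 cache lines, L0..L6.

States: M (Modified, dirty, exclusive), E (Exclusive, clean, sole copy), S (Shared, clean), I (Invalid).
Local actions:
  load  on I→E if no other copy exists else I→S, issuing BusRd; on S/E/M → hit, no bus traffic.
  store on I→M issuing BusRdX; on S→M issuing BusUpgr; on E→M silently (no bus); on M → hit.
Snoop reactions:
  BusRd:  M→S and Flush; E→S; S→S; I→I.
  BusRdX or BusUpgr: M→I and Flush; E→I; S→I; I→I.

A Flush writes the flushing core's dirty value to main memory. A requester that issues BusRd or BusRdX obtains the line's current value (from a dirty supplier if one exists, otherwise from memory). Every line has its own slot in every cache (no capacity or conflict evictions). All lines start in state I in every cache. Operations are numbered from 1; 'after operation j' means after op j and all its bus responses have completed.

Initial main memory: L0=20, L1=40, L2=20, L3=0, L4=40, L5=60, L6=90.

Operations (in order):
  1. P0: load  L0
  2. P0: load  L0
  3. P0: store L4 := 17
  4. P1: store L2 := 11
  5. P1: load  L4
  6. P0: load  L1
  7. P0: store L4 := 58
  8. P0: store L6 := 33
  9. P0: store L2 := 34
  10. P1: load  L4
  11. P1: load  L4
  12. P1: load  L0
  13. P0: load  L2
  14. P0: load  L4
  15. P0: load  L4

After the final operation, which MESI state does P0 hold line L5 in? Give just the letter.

step 1: P0: load  L0  ⟶  EI  (L0)  txn=BusRd  M[L0]=20
step 2: P0: load  L0  ⟶  EI  (L0)  txn=∅  M[L0]=20
step 3: P0: store L4 := 17  ⟶  MI  (L4)  txn=BusRdX  M[L4]=40
step 4: P1: store L2 := 11  ⟶  IM  (L2)  txn=BusRdX  M[L2]=20
step 5: P1: load  L4  ⟶  SS  (L4)  txn=BusRd+Flush  M[L4]=17
step 6: P0: load  L1  ⟶  EI  (L1)  txn=BusRd  M[L1]=40
step 7: P0: store L4 := 58  ⟶  MI  (L4)  txn=BusUpgr  M[L4]=17
step 8: P0: store L6 := 33  ⟶  MI  (L6)  txn=BusRdX  M[L6]=90
step 9: P0: store L2 := 34  ⟶  MI  (L2)  txn=BusRdX+Flush  M[L2]=11
step 10: P1: load  L4  ⟶  SS  (L4)  txn=BusRd+Flush  M[L4]=58
step 11: P1: load  L4  ⟶  SS  (L4)  txn=∅  M[L4]=58
step 12: P1: load  L0  ⟶  SS  (L0)  txn=BusRd  M[L0]=20
step 13: P0: load  L2  ⟶  MI  (L2)  txn=∅  M[L2]=11
step 14: P0: load  L4  ⟶  SS  (L4)  txn=∅  M[L4]=58
step 15: P0: load  L4  ⟶  SS  (L4)  txn=∅  M[L4]=58

state = I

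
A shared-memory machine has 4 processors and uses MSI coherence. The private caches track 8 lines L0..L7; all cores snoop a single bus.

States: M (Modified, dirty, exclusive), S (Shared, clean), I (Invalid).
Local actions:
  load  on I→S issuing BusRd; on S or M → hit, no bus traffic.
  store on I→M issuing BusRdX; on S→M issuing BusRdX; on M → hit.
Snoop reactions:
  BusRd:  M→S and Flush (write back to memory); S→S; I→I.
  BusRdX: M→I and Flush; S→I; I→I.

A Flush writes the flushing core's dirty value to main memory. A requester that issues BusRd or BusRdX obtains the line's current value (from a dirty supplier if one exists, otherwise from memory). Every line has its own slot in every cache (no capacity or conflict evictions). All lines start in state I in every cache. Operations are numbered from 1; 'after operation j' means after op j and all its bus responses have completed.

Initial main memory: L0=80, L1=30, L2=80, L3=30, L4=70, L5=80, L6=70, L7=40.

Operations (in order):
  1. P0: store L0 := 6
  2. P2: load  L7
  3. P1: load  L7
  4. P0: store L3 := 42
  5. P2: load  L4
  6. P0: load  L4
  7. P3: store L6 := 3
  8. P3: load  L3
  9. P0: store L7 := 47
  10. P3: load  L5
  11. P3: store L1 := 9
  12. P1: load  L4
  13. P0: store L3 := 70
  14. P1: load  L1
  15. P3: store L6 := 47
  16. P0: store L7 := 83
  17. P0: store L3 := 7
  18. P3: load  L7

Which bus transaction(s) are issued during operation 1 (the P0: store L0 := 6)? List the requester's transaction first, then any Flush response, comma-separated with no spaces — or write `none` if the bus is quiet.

  op1 P0: store L0 := 6 → M/I/I/I on L0; bus BusRdX; mem=80
  op2 P2: load  L7 → I/I/S/I on L7; bus BusRd; mem=40
  op3 P1: load  L7 → I/S/S/I on L7; bus BusRd; mem=40
  op4 P0: store L3 := 42 → M/I/I/I on L3; bus BusRdX; mem=30
  op5 P2: load  L4 → I/I/S/I on L4; bus BusRd; mem=70
  op6 P0: load  L4 → S/I/S/I on L4; bus BusRd; mem=70
  op7 P3: store L6 := 3 → I/I/I/M on L6; bus BusRdX; mem=70
  op8 P3: load  L3 → S/I/I/S on L3; bus BusRd Flush; mem=42
  op9 P0: store L7 := 47 → M/I/I/I on L7; bus BusRdX; mem=40
  op10 P3: load  L5 → I/I/I/S on L5; bus BusRd; mem=80
  op11 P3: store L1 := 9 → I/I/I/M on L1; bus BusRdX; mem=30
  op12 P1: load  L4 → S/S/S/I on L4; bus BusRd; mem=70
  op13 P0: store L3 := 70 → M/I/I/I on L3; bus BusRdX; mem=42
  op14 P1: load  L1 → I/S/I/S on L1; bus BusRd Flush; mem=9
  op15 P3: store L6 := 47 → I/I/I/M on L6; bus (none); mem=70
  op16 P0: store L7 := 83 → M/I/I/I on L7; bus (none); mem=40
  op17 P0: store L3 := 7 → M/I/I/I on L3; bus (none); mem=42
  op18 P3: load  L7 → S/I/I/S on L7; bus BusRd Flush; mem=83

bus = BusRdX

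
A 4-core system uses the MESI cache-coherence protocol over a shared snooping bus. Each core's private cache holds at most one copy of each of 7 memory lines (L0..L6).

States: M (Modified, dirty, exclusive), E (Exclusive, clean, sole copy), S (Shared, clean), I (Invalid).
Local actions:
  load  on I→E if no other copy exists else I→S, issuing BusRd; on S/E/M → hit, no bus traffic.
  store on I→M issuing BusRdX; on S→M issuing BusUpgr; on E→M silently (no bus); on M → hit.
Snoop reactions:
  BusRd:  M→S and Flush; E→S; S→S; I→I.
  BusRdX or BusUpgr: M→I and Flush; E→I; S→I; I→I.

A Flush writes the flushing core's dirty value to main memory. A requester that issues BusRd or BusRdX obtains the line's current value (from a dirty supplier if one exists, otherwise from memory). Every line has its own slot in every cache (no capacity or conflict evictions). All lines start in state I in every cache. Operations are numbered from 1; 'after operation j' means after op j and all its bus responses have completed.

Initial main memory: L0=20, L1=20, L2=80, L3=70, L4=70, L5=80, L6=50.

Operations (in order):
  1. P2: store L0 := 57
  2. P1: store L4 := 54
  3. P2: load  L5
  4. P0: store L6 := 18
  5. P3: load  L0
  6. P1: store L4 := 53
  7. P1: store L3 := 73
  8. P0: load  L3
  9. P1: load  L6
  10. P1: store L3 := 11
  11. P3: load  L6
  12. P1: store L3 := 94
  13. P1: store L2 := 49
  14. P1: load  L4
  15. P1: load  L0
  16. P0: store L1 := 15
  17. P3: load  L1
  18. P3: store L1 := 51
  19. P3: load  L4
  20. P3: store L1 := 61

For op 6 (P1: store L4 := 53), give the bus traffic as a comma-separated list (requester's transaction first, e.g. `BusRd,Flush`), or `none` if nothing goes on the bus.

bus = none

[1] P2: store L0 := 57 | P0:I, P1:I, P2:M(57), P3:I | bus: BusRdX
[2] P1: store L4 := 54 | P0:I, P1:M(54), P2:I, P3:I | bus: BusRdX
[3] P2: load  L5 | P0:I, P1:I, P2:E(80), P3:I | bus: BusRd
[4] P0: store L6 := 18 | P0:M(18), P1:I, P2:I, P3:I | bus: BusRdX
[5] P3: load  L0 | P0:I, P1:I, P2:S(57), P3:S(57) | bus: BusRd,Flush
[6] P1: store L4 := 53 | P0:I, P1:M(53), P2:I, P3:I | bus: none
[7] P1: store L3 := 73 | P0:I, P1:M(73), P2:I, P3:I | bus: BusRdX
[8] P0: load  L3 | P0:S(73), P1:S(73), P2:I, P3:I | bus: BusRd,Flush
[9] P1: load  L6 | P0:S(18), P1:S(18), P2:I, P3:I | bus: BusRd,Flush
[10] P1: store L3 := 11 | P0:I, P1:M(11), P2:I, P3:I | bus: BusUpgr
[11] P3: load  L6 | P0:S(18), P1:S(18), P2:I, P3:S(18) | bus: BusRd
[12] P1: store L3 := 94 | P0:I, P1:M(94), P2:I, P3:I | bus: none
[13] P1: store L2 := 49 | P0:I, P1:M(49), P2:I, P3:I | bus: BusRdX
[14] P1: load  L4 | P0:I, P1:M(53), P2:I, P3:I | bus: none
[15] P1: load  L0 | P0:I, P1:S(57), P2:S(57), P3:S(57) | bus: BusRd
[16] P0: store L1 := 15 | P0:M(15), P1:I, P2:I, P3:I | bus: BusRdX
[17] P3: load  L1 | P0:S(15), P1:I, P2:I, P3:S(15) | bus: BusRd,Flush
[18] P3: store L1 := 51 | P0:I, P1:I, P2:I, P3:M(51) | bus: BusUpgr
[19] P3: load  L4 | P0:I, P1:S(53), P2:I, P3:S(53) | bus: BusRd,Flush
[20] P3: store L1 := 61 | P0:I, P1:I, P2:I, P3:M(61) | bus: none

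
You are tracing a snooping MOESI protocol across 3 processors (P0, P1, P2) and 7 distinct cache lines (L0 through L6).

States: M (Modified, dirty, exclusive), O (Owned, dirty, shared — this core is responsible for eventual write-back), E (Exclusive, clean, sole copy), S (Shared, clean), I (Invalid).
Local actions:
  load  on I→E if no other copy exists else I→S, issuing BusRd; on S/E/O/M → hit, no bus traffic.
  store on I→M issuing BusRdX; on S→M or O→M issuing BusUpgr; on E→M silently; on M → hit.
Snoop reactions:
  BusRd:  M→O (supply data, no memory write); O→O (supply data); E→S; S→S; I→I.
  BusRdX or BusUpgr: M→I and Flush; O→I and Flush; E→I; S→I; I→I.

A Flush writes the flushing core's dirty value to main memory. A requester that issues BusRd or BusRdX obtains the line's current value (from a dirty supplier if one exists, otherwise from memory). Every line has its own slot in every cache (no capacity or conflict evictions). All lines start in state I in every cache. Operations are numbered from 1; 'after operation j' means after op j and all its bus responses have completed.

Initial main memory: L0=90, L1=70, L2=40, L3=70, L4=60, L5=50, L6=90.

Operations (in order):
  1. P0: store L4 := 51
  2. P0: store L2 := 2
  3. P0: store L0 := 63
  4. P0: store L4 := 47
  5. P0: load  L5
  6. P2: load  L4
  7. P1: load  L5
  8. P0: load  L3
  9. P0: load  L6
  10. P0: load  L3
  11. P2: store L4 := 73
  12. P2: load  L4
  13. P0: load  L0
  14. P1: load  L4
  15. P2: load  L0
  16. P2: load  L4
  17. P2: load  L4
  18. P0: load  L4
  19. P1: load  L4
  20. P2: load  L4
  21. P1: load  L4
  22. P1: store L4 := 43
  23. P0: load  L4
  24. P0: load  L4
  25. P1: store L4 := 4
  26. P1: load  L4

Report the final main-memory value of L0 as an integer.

memory[L0] = 90

1. P0: store L4 := 51  bus=[BusRdX]  L4: P0=M P1=I P2=I  mem[L4]=60
2. P0: store L2 := 2  bus=[BusRdX]  L2: P0=M P1=I P2=I  mem[L2]=40
3. P0: store L0 := 63  bus=[BusRdX]  L0: P0=M P1=I P2=I  mem[L0]=90
4. P0: store L4 := 47  bus=[-]  L4: P0=M P1=I P2=I  mem[L4]=60
5. P0: load  L5  bus=[BusRd]  L5: P0=E P1=I P2=I  mem[L5]=50
6. P2: load  L4  bus=[BusRd]  L4: P0=O P1=I P2=S  mem[L4]=60
7. P1: load  L5  bus=[BusRd]  L5: P0=S P1=S P2=I  mem[L5]=50
8. P0: load  L3  bus=[BusRd]  L3: P0=E P1=I P2=I  mem[L3]=70
9. P0: load  L6  bus=[BusRd]  L6: P0=E P1=I P2=I  mem[L6]=90
10. P0: load  L3  bus=[-]  L3: P0=E P1=I P2=I  mem[L3]=70
11. P2: store L4 := 73  bus=[BusUpgr,Flush]  L4: P0=I P1=I P2=M  mem[L4]=47
12. P2: load  L4  bus=[-]  L4: P0=I P1=I P2=M  mem[L4]=47
13. P0: load  L0  bus=[-]  L0: P0=M P1=I P2=I  mem[L0]=90
14. P1: load  L4  bus=[BusRd]  L4: P0=I P1=S P2=O  mem[L4]=47
15. P2: load  L0  bus=[BusRd]  L0: P0=O P1=I P2=S  mem[L0]=90
16. P2: load  L4  bus=[-]  L4: P0=I P1=S P2=O  mem[L4]=47
17. P2: load  L4  bus=[-]  L4: P0=I P1=S P2=O  mem[L4]=47
18. P0: load  L4  bus=[BusRd]  L4: P0=S P1=S P2=O  mem[L4]=47
19. P1: load  L4  bus=[-]  L4: P0=S P1=S P2=O  mem[L4]=47
20. P2: load  L4  bus=[-]  L4: P0=S P1=S P2=O  mem[L4]=47
21. P1: load  L4  bus=[-]  L4: P0=S P1=S P2=O  mem[L4]=47
22. P1: store L4 := 43  bus=[BusUpgr,Flush]  L4: P0=I P1=M P2=I  mem[L4]=73
23. P0: load  L4  bus=[BusRd]  L4: P0=S P1=O P2=I  mem[L4]=73
24. P0: load  L4  bus=[-]  L4: P0=S P1=O P2=I  mem[L4]=73
25. P1: store L4 := 4  bus=[BusUpgr]  L4: P0=I P1=M P2=I  mem[L4]=73
26. P1: load  L4  bus=[-]  L4: P0=I P1=M P2=I  mem[L4]=73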